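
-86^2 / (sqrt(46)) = -3698 *sqrt(46) / 23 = -1090.48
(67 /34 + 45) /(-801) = -1597 /27234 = -0.06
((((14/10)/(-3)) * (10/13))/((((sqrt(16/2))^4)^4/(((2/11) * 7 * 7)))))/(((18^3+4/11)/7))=-2401/10494500929536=-0.00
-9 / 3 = -3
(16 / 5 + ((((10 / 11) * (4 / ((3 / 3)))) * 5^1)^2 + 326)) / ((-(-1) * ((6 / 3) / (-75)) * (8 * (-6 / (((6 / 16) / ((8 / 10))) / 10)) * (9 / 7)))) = 6985405 / 371712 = 18.79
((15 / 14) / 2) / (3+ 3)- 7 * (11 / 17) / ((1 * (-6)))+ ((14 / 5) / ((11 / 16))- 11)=-955531 / 157080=-6.08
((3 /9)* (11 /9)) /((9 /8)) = 88 /243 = 0.36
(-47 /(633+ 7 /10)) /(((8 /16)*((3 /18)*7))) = -5640 /44359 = -0.13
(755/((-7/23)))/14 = -17365/98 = -177.19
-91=-91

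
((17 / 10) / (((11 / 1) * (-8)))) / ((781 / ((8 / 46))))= -17 / 3951860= -0.00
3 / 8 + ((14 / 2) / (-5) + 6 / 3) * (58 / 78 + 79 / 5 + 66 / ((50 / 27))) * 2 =818939 / 13000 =63.00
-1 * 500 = -500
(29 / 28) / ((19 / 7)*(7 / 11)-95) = -319 / 28728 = -0.01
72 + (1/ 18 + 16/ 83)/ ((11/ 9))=131843/ 1826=72.20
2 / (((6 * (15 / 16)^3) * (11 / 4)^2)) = 65536 / 1225125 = 0.05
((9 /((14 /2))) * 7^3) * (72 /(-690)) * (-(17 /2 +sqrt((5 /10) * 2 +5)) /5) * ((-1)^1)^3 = -44982 /575 -5292 * sqrt(6) /575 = -100.77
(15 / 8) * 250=1875 / 4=468.75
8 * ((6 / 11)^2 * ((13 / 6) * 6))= 30.94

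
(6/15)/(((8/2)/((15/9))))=1/6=0.17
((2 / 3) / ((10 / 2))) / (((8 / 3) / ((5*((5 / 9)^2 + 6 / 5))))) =611 / 1620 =0.38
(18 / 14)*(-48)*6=-2592 / 7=-370.29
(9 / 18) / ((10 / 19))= 19 / 20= 0.95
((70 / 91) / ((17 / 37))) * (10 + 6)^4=24248320 / 221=109720.90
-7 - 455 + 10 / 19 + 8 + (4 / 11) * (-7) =-95308 / 209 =-456.02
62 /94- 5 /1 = -204 /47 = -4.34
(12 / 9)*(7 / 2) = 14 / 3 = 4.67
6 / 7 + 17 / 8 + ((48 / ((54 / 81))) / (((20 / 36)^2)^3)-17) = 2130504487 / 875000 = 2434.86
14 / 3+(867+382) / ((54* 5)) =2509 / 270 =9.29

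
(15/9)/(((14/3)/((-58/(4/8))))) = -290/7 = -41.43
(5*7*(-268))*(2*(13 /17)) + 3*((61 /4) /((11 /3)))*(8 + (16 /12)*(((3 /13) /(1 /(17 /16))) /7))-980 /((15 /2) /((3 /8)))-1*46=-3904511563 /272272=-14340.48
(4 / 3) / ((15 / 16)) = 64 / 45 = 1.42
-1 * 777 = -777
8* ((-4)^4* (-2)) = -4096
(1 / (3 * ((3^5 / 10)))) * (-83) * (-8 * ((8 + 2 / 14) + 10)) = 843280 / 5103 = 165.25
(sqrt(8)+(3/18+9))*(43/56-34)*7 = -2790.36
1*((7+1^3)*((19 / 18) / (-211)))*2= -152 / 1899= -0.08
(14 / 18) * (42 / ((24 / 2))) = 49 / 18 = 2.72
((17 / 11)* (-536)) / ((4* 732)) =-1139 / 4026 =-0.28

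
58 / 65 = 0.89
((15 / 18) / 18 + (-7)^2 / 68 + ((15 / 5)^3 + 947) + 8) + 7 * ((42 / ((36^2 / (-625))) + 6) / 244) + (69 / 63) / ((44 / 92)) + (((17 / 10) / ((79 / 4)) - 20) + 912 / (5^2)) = 45473251488391 / 45418111200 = 1001.21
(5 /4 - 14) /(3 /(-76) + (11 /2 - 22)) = 323 /419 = 0.77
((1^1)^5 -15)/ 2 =-7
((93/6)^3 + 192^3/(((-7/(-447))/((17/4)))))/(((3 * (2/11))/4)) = 1183269453971/84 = 14086541118.70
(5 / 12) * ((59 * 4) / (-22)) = -295 / 66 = -4.47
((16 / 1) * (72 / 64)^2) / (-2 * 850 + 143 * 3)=-81 / 5084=-0.02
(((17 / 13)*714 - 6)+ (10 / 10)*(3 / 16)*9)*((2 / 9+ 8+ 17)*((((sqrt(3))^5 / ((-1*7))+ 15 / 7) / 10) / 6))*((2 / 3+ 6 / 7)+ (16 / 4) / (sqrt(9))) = 24378665 / 10192 - 14627199*sqrt(3) / 10192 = -93.84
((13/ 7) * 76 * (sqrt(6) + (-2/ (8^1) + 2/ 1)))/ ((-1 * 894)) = -494 * sqrt(6)/ 3129 - 247/ 894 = -0.66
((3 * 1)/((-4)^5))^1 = -3/1024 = -0.00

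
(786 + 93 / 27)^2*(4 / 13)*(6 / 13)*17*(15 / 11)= 2051706.23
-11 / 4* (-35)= 385 / 4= 96.25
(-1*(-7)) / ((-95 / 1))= -7 / 95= -0.07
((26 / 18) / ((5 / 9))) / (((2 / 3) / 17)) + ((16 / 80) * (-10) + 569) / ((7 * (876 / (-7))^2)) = 28267221 / 426320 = 66.31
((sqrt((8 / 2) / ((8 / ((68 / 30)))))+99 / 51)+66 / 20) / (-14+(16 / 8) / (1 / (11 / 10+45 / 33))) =-9801 / 16966-11 * sqrt(255) / 1497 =-0.70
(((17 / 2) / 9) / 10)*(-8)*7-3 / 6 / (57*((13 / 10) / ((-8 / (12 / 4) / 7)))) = -411302 / 77805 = -5.29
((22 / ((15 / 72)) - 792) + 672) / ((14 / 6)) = -216 / 35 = -6.17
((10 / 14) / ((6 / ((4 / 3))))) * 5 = 50 / 63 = 0.79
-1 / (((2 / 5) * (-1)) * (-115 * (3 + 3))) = -1 / 276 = -0.00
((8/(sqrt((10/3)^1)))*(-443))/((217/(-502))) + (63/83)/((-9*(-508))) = 7/42164 + 889544*sqrt(30)/1085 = 4490.54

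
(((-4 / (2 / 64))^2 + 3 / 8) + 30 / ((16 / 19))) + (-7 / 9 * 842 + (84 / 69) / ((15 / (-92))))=709094 / 45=15757.64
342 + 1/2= 685/2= 342.50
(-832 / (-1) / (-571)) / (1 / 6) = -4992 / 571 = -8.74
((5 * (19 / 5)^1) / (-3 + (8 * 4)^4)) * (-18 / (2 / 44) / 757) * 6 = -45144 / 793769761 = -0.00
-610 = -610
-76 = -76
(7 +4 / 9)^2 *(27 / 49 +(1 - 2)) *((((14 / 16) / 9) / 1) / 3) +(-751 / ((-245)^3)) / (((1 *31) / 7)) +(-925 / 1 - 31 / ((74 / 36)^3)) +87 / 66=-294607215130967614241 / 317445034823878500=-928.06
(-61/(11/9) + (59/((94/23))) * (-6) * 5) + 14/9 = -2240134/4653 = -481.44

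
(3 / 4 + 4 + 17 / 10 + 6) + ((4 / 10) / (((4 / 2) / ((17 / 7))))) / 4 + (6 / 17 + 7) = 2371 / 119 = 19.92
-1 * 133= -133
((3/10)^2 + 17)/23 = 1709/2300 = 0.74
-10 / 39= -0.26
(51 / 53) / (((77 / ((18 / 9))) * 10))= 0.00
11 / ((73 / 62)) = 682 / 73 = 9.34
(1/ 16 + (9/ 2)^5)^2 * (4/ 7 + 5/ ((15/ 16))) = 108097638631/ 5376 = 20107447.66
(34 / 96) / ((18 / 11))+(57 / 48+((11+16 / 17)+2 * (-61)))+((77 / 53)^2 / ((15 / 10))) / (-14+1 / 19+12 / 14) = -108.76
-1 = -1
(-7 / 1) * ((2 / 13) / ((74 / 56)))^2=-21952 / 231361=-0.09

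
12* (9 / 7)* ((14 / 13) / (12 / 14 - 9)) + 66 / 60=-2323 / 2470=-0.94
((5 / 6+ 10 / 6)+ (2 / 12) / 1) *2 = 16 / 3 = 5.33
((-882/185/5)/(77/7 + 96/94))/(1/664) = -27525456/522625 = -52.67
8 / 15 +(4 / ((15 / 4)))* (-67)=-1064 / 15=-70.93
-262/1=-262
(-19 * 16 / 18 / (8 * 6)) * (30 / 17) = -95 / 153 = -0.62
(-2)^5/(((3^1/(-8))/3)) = 256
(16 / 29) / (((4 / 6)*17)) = 24 / 493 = 0.05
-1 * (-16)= 16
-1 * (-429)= 429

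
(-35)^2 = 1225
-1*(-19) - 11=8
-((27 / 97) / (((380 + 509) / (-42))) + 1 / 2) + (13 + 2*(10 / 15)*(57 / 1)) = 2180787 / 24638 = 88.51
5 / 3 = 1.67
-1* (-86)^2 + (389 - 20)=-7027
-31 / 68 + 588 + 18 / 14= 280283 / 476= 588.83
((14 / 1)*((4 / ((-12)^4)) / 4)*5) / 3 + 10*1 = 311075 / 31104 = 10.00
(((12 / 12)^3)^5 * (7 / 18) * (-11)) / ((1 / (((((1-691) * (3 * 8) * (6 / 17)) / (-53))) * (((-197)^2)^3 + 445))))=-24844322600701332960 / 901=-27574164928636329.59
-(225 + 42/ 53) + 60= -8787/ 53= -165.79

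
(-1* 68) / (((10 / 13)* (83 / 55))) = -4862 / 83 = -58.58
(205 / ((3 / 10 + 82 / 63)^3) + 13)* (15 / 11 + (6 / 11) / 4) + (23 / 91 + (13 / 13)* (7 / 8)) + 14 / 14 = 72149473933105 / 747833434712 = 96.48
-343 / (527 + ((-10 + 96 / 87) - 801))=1421 / 1172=1.21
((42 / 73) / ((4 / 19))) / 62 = 399 / 9052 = 0.04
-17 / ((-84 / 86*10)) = 731 / 420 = 1.74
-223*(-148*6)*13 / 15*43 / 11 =36898472 / 55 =670881.31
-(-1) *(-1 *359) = -359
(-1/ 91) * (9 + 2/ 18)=-82/ 819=-0.10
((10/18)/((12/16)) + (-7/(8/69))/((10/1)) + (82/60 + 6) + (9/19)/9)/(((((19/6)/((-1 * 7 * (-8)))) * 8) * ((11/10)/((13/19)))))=720629/246924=2.92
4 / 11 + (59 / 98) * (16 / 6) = 1.97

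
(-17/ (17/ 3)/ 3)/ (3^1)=-1/ 3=-0.33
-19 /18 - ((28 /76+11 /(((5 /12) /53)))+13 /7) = -16787699 /11970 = -1402.48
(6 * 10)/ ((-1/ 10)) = -600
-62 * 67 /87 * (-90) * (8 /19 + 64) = 152534880 /551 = 276832.81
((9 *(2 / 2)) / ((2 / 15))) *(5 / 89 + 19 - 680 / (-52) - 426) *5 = -153800100 / 1157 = -132930.08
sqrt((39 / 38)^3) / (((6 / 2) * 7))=13 * sqrt(1482) / 10108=0.05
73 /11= 6.64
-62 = -62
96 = 96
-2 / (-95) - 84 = -7978 / 95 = -83.98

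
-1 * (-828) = 828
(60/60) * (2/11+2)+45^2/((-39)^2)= 6531/1859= 3.51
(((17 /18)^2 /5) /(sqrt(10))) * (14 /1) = 2023 * sqrt(10) /8100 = 0.79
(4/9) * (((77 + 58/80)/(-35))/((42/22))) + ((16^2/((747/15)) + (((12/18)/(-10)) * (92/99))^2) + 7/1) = 208564320187/17937300150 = 11.63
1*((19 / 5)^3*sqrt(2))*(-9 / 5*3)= -185193*sqrt(2) / 625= -419.04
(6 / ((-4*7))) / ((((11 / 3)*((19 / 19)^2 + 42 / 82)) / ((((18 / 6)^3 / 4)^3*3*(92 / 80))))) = -501148863 / 12221440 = -41.01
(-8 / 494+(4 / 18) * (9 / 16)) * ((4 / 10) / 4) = 43 / 3952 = 0.01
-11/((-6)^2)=-11/36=-0.31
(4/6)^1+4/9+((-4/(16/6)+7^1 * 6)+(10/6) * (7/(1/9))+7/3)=2681/18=148.94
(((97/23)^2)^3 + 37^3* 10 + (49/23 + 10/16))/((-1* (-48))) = 606543990106693/56845781376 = 10669.99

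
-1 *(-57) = 57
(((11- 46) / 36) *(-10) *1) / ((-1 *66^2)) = -0.00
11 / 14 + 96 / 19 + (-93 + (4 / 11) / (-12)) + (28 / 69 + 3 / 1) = -83.79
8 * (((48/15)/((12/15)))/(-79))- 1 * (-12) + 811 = 64985/79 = 822.59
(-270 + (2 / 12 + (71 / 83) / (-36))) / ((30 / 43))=-34672319 / 89640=-386.80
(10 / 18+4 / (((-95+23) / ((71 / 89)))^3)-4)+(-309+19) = -19303382559383 / 65782067328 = -293.44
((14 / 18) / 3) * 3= 0.78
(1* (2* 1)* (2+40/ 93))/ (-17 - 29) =-226/ 2139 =-0.11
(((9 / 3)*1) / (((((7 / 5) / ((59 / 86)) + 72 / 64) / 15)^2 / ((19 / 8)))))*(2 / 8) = 2232191250 / 55815841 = 39.99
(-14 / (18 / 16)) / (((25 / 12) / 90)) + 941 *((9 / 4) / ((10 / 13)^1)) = 88593 / 40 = 2214.82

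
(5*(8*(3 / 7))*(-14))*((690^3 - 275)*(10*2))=-1576841880000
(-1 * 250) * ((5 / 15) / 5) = -50 / 3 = -16.67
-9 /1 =-9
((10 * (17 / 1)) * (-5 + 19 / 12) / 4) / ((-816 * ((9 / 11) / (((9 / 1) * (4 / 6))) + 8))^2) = -24805 / 7529891328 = -0.00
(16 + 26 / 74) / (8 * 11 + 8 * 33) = 55 / 1184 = 0.05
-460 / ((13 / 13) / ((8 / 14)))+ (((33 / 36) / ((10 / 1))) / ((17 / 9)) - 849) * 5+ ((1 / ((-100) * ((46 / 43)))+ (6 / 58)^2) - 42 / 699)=-120878522794269 / 26816168050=-4507.67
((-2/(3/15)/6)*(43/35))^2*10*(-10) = -184900/441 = -419.27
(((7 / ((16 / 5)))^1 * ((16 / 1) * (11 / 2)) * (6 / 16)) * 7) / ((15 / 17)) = 9163 / 16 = 572.69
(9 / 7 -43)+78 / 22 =-2939 / 77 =-38.17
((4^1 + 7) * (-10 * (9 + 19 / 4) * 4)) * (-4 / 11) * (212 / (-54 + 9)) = -10364.44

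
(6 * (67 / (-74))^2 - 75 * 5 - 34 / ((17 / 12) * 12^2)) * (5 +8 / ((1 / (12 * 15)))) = -2197280005 / 4107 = -535008.52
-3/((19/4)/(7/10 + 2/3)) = -82/95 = -0.86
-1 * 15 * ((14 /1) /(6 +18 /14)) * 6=-2940 /17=-172.94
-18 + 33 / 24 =-133 / 8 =-16.62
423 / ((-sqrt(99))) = -141 * sqrt(11) / 11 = -42.51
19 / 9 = 2.11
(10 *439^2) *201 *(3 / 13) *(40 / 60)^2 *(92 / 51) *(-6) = -95034579520 / 221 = -430020721.81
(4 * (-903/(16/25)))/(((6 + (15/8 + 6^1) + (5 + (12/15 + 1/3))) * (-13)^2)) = -96750/57967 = -1.67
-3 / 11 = -0.27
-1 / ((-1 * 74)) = 1 / 74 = 0.01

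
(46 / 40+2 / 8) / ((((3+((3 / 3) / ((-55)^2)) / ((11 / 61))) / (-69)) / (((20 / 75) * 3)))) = -1285746 / 49943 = -25.74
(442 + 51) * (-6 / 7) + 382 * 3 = 5064 / 7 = 723.43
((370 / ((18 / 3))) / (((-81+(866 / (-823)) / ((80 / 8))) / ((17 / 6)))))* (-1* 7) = 90591725 / 6007464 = 15.08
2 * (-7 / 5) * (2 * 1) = -28 / 5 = -5.60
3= 3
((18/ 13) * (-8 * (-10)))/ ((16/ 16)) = 1440/ 13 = 110.77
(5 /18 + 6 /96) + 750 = 108049 /144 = 750.34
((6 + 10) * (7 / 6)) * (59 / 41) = 3304 / 123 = 26.86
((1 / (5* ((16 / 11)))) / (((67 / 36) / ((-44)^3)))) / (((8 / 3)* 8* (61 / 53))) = -20951271 / 81740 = -256.32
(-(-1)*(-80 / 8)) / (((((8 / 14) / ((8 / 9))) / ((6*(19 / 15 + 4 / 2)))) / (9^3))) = -222264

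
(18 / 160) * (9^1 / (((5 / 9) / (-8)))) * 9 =-6561 / 50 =-131.22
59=59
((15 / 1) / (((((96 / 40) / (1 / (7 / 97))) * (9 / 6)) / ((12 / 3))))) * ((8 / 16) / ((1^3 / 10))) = 24250 / 21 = 1154.76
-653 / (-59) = 653 / 59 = 11.07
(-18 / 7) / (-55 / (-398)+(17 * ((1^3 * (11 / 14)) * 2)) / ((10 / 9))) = -17910 / 168421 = -0.11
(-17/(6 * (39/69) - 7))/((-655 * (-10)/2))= 391/271825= 0.00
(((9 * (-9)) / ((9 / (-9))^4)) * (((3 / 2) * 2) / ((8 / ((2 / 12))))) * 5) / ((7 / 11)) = -4455 / 112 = -39.78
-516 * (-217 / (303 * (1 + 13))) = 2666 / 101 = 26.40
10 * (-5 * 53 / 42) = -1325 / 21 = -63.10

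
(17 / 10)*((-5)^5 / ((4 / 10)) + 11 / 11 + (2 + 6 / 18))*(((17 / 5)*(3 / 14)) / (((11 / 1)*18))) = -2708219 / 55440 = -48.85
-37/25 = -1.48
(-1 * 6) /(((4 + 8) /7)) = -7 /2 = -3.50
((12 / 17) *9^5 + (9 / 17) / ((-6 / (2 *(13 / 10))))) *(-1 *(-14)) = 583539.85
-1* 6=-6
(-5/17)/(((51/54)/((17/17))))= -90/289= -0.31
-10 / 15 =-2 / 3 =-0.67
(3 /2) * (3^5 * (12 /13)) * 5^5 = 1051442.31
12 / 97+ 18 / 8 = 2.37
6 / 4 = 3 / 2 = 1.50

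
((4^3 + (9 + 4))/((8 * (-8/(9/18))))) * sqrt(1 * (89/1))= -77 * sqrt(89)/128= -5.68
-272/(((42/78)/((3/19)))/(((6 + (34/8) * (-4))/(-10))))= -58344/665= -87.74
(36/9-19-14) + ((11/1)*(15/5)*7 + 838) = 1040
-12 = -12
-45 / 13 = -3.46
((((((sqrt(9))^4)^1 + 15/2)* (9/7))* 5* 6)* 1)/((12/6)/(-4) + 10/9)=430110/77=5585.84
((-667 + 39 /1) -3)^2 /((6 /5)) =1990805 /6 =331800.83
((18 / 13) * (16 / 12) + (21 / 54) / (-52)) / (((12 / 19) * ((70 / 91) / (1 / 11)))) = 32699 / 95040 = 0.34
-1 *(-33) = 33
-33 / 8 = -4.12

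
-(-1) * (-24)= -24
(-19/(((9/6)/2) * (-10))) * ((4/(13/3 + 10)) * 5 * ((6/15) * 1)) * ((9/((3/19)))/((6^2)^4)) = 361/7523280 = 0.00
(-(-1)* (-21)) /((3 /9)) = -63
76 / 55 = 1.38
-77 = -77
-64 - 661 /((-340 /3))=-58.17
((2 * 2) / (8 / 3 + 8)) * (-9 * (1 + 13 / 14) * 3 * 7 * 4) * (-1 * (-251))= -548937 / 4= -137234.25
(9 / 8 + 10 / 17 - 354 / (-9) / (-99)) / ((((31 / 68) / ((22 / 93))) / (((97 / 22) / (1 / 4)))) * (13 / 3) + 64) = 10311682 / 505217493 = 0.02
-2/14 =-1/7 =-0.14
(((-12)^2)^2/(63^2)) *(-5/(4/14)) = -640/7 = -91.43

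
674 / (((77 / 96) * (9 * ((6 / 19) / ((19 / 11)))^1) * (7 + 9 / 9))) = 486628 / 7623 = 63.84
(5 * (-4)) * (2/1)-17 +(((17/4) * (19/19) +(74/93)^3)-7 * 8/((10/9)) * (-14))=10510593829/16087140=653.35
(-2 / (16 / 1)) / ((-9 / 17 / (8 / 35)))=17 / 315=0.05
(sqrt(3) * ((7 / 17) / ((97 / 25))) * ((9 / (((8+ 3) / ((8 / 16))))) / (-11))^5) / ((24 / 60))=-51667875 * sqrt(3) / 2737332042691136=-0.00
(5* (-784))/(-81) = 3920/81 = 48.40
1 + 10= 11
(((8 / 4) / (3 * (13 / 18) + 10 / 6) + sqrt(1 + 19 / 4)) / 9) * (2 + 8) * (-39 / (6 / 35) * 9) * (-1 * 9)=245700 / 23 + 20475 * sqrt(23) / 2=59779.93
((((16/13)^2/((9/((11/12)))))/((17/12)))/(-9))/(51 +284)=-2816/77958855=-0.00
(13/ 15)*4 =52/ 15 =3.47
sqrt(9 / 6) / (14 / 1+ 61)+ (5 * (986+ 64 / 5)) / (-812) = -2497 / 406+ sqrt(6) / 150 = -6.13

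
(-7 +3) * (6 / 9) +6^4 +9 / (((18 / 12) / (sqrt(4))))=3916 / 3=1305.33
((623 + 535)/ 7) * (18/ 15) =6948/ 35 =198.51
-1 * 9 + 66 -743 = -686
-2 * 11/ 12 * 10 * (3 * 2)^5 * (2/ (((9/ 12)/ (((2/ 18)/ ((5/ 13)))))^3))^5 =-619074330018002266470326730752/ 222613503278630288104248046875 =-2.78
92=92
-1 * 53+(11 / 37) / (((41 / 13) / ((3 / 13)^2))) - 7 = -1183161 / 19721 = -59.99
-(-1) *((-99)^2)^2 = 96059601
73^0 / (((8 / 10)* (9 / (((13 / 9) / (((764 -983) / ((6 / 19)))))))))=-65 / 224694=-0.00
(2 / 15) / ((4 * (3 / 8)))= 4 / 45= 0.09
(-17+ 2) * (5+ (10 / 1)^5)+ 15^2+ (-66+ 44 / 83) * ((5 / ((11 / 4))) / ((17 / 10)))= -2116387150 / 1411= -1499920.02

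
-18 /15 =-6 /5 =-1.20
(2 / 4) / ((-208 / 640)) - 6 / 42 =-153 / 91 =-1.68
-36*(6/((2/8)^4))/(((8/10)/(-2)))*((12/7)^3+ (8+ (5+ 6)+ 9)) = 1566535680/343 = 4567159.42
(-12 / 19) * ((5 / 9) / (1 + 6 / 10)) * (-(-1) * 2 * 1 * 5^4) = -15625 / 57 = -274.12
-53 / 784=-0.07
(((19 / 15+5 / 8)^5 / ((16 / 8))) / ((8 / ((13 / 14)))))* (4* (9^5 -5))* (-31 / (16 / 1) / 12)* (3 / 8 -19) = 534239974221844429669 / 535088332800000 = 998414.54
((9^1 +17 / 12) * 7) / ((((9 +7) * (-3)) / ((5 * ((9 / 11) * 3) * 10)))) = -65625 / 352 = -186.43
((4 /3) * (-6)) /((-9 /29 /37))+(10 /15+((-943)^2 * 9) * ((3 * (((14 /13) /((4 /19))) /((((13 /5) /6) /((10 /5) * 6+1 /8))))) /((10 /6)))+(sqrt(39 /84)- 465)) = sqrt(91) /14+25089710305823 /12168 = 2061942004.78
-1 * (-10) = 10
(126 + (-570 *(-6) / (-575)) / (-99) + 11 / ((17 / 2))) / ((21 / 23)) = 2738752 / 19635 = 139.48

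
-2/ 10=-0.20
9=9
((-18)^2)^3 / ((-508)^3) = -531441 / 2048383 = -0.26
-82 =-82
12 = 12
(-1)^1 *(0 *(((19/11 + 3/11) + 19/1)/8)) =0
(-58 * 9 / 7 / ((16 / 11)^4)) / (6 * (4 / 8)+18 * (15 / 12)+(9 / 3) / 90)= -57319515 / 87851008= -0.65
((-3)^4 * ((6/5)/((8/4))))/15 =3.24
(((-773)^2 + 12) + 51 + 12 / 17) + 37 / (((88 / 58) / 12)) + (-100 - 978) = 111602973 / 187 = 596807.34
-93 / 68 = -1.37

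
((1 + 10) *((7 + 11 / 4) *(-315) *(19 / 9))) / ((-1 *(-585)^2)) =1463 / 7020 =0.21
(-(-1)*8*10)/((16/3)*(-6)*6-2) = -40/97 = -0.41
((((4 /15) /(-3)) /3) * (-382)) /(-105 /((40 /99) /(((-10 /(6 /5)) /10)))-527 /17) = 24448 /400815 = 0.06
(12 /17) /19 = 12 /323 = 0.04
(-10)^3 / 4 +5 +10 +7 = -228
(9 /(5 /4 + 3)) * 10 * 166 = 59760 /17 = 3515.29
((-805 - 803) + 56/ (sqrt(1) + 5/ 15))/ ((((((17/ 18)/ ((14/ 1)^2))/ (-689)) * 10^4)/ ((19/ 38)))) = 237913767/ 21250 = 11195.94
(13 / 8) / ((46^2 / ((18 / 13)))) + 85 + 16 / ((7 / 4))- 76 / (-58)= 164008755 / 1718192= 95.45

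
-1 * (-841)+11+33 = 885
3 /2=1.50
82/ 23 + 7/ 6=653/ 138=4.73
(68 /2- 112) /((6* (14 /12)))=-78 /7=-11.14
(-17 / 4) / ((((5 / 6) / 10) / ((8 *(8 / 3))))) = -1088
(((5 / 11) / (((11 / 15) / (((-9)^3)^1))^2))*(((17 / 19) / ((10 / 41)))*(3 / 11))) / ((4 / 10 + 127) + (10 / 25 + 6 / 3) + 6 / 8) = 2500297044750 / 726325369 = 3442.39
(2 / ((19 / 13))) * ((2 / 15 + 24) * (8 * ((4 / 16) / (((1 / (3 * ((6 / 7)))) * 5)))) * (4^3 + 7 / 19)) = 138130512 / 63175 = 2186.47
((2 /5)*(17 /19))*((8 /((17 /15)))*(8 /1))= 384 /19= 20.21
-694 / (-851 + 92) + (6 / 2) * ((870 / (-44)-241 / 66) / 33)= -10145 / 8349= -1.22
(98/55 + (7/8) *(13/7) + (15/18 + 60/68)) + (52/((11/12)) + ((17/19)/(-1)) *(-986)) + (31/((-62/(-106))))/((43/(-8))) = 17127134053/18333480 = 934.20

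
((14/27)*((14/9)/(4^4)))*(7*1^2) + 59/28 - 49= -5102543/108864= -46.87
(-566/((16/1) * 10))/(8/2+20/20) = -283/400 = -0.71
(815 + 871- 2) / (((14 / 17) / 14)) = 28628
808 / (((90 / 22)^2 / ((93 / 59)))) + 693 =30629533 / 39825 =769.10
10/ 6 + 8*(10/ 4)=65/ 3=21.67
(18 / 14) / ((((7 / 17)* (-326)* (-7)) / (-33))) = -5049 / 111818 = -0.05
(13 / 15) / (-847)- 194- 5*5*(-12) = 1346717 / 12705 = 106.00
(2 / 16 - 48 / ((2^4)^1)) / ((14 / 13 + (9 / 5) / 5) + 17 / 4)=-7475 / 14786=-0.51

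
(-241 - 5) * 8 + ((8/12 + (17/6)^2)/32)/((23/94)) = -1966.89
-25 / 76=-0.33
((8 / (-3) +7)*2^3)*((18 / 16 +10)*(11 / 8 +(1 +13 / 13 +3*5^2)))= 241813 / 8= 30226.62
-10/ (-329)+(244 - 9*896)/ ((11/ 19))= -48882710/ 3619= -13507.24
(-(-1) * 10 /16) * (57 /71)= 285 /568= 0.50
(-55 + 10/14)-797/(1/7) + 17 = -39314/7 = -5616.29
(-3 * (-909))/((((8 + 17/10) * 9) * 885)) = 202/5723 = 0.04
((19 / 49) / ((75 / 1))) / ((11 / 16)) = 304 / 40425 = 0.01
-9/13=-0.69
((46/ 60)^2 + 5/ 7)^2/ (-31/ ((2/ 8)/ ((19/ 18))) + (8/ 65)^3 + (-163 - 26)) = -147834392173/ 27893806259760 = -0.01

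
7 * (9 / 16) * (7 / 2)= 441 / 32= 13.78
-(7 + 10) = -17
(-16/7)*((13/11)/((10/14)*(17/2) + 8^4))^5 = -456434940416/100605030277646751937056454599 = -0.00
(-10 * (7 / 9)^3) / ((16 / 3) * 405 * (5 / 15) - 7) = -3430 / 519777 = -0.01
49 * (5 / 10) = 49 / 2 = 24.50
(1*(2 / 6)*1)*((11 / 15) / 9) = 11 / 405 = 0.03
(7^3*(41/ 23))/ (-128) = -14063/ 2944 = -4.78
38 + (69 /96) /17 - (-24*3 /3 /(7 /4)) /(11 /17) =2481323 /41888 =59.24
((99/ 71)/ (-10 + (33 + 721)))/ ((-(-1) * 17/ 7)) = 231/ 299336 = 0.00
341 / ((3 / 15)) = 1705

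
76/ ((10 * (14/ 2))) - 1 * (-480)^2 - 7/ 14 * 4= -8064032/ 35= -230400.91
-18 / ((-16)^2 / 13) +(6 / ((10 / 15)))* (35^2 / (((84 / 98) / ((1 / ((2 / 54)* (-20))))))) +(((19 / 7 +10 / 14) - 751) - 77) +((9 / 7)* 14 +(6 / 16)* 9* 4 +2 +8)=-16260931 / 896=-18148.36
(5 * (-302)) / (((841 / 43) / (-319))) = 714230 / 29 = 24628.62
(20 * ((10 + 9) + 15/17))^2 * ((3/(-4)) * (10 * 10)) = -3427320000/289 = -11859238.75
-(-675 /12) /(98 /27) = 6075 /392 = 15.50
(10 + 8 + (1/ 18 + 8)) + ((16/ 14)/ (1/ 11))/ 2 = 4075/ 126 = 32.34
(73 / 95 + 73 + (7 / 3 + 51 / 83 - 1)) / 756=1791067 / 17883180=0.10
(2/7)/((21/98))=4/3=1.33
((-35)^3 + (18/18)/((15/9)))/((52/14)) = -750302/65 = -11543.11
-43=-43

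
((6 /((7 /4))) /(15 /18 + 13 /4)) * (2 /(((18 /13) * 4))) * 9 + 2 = 1622 /343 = 4.73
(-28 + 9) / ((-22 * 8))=0.11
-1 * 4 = -4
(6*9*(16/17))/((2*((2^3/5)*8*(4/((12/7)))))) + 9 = 4689/476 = 9.85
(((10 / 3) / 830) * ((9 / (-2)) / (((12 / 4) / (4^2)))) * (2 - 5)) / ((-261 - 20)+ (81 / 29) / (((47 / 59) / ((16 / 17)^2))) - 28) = -3151256 / 3333662879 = -0.00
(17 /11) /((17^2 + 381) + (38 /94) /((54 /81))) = 1598 /693407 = 0.00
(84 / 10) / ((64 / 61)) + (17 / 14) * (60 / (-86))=344781 / 48160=7.16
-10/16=-5/8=-0.62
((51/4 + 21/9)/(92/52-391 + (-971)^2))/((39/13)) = 2353/441067428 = 0.00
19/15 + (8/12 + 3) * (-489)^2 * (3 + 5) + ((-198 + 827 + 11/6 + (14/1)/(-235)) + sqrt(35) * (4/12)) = 7014850.01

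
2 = 2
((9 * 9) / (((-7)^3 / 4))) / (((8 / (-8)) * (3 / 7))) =108 / 49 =2.20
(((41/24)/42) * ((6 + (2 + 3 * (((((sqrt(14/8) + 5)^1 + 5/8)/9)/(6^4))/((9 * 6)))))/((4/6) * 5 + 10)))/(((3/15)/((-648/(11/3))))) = -5564807/258048 - 41 * sqrt(7)/6386688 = -21.57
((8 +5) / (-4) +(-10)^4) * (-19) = -759753 / 4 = -189938.25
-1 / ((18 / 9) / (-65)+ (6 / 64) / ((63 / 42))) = -1040 / 33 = -31.52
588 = 588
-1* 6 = -6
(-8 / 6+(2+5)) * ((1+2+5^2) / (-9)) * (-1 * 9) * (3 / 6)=238 / 3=79.33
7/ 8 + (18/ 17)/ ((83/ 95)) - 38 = -405387/ 11288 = -35.91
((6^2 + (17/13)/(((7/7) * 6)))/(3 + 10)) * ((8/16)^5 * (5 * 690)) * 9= 14619375/5408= 2703.29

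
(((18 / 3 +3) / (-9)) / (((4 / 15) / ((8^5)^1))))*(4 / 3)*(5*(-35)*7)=200704000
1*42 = 42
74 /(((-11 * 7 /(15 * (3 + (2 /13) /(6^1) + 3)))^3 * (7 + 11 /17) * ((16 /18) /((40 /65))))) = -1836693759375 /169507507169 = -10.84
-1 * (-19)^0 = -1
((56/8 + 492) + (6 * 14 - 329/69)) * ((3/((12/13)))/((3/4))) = 518674/207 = 2505.67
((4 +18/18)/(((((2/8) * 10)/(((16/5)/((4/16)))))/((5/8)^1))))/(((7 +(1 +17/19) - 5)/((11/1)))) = 1672/37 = 45.19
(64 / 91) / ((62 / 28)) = 128 / 403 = 0.32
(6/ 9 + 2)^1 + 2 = 14/ 3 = 4.67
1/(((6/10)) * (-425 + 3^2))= -5/1248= -0.00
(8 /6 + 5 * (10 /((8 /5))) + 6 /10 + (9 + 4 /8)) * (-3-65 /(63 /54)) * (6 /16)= -1052571 /1120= -939.80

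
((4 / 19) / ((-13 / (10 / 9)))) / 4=-0.00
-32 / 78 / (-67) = 16 / 2613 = 0.01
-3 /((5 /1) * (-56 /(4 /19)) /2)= 3 /665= 0.00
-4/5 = -0.80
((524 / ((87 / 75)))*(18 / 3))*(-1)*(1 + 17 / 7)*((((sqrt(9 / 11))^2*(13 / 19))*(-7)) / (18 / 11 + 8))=110354400 / 29203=3778.87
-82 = -82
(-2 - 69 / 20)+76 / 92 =-2127 / 460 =-4.62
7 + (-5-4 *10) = -38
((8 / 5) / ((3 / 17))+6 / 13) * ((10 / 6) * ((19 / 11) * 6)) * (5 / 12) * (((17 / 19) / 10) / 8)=15793 / 20592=0.77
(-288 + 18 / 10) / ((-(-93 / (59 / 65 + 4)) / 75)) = -456489 / 403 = -1132.73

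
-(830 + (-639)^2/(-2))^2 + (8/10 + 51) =-41343292178.45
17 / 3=5.67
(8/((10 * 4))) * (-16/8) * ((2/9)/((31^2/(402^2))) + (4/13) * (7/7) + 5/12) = -1142173/74958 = -15.24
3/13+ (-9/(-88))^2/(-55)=1276707/5536960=0.23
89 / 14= 6.36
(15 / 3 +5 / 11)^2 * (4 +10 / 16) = 16650 / 121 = 137.60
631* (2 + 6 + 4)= 7572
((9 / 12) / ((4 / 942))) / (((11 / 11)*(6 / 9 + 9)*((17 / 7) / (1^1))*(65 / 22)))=2.55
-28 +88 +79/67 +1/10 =41057/670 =61.28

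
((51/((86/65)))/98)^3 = 36429280875/598650818752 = 0.06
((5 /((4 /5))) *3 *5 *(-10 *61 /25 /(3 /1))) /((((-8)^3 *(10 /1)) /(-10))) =-1525 /1024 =-1.49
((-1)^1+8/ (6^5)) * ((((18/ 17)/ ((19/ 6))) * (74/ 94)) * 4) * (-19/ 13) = 143708/ 93483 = 1.54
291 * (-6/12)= -291/2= -145.50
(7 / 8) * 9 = 63 / 8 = 7.88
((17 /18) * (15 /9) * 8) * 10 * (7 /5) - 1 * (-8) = 4976 /27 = 184.30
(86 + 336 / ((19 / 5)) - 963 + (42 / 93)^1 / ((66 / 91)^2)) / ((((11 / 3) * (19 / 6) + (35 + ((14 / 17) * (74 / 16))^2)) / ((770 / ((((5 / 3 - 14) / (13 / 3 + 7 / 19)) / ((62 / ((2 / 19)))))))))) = 43829440831731520 / 19668862301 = 2228366.86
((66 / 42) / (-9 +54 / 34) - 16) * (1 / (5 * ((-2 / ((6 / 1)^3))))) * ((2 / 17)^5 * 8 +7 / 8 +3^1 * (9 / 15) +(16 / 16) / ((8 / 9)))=2314598834022 / 1739324825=1330.75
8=8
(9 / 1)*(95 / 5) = 171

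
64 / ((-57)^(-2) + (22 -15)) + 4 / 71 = 1856804 / 201853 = 9.20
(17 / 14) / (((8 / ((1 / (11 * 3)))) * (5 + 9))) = 17 / 51744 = 0.00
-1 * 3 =-3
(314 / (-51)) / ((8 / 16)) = -628 / 51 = -12.31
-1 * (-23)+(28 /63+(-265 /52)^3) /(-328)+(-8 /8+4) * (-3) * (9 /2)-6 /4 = -18.60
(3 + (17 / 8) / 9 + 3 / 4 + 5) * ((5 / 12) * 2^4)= 3235 / 54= 59.91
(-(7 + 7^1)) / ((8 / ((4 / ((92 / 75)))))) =-525 / 92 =-5.71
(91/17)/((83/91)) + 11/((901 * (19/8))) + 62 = 96440645/1420877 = 67.87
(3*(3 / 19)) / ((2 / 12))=54 / 19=2.84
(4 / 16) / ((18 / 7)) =7 / 72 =0.10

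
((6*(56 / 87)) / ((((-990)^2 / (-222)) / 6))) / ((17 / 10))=-8288 / 2684385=-0.00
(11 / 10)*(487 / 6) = 5357 / 60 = 89.28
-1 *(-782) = 782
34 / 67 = 0.51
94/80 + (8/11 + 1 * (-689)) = -302323/440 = -687.10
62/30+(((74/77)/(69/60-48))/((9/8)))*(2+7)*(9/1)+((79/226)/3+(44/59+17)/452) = 7171996409/9620347660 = 0.75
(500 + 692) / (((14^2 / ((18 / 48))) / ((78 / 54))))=1937 / 588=3.29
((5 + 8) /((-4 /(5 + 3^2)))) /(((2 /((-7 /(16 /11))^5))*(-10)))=-246317358287 /41943040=-5872.66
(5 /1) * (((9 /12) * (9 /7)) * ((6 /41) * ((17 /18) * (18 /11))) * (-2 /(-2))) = 6885 /6314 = 1.09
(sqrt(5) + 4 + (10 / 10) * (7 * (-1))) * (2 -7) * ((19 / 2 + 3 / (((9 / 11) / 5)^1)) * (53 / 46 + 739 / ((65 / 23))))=131146269 / 1196 -43715423 * sqrt(5) / 1196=27922.75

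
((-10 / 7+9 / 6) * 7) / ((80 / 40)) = 0.25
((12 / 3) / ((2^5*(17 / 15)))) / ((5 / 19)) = 0.42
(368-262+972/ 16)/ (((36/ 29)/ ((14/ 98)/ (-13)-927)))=-815868397/ 6552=-124522.04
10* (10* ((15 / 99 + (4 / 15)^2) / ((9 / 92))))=202768 / 891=227.57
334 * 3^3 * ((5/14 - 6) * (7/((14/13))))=-4630743/14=-330767.36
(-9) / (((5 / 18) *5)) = -162 / 25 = -6.48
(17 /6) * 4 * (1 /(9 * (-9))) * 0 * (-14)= 0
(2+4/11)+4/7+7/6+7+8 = 8825/462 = 19.10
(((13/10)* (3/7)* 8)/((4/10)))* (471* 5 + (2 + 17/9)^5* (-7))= -5943410980/137781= -43136.65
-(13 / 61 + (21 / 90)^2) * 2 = -0.54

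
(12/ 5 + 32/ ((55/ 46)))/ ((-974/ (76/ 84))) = -15238/ 562485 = -0.03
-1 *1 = -1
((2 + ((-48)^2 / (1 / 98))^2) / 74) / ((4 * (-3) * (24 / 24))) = -25491013633 / 444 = -57412192.87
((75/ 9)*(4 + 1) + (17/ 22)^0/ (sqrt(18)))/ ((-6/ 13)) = -1625/ 18 - 13*sqrt(2)/ 36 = -90.79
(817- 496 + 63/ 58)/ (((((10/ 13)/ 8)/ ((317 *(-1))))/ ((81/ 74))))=-6235736481/ 5365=-1162299.44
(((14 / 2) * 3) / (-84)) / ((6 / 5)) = -5 / 24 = -0.21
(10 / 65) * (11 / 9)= 22 / 117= 0.19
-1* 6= -6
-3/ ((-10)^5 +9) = 3/ 99991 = 0.00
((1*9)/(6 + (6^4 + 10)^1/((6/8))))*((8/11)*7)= 0.03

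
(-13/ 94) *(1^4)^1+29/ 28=1181/ 1316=0.90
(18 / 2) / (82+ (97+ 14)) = 9 / 193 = 0.05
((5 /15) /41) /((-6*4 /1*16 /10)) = -5 /23616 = -0.00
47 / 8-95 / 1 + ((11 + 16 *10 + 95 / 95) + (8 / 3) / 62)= 61691 / 744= 82.92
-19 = -19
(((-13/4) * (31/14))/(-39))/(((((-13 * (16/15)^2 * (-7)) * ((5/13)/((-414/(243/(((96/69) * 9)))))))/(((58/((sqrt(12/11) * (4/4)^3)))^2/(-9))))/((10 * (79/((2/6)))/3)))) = 566392475/21168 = 26757.01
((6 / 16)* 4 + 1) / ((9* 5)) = 0.06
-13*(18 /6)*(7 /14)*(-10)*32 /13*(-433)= -207840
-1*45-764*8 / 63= -8947 / 63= -142.02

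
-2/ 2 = -1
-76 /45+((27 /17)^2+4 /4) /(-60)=-9091 /5202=-1.75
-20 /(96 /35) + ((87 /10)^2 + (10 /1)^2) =101039 /600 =168.40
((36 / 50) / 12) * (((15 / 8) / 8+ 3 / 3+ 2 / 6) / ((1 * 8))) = 301 / 25600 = 0.01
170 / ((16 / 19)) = 1615 / 8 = 201.88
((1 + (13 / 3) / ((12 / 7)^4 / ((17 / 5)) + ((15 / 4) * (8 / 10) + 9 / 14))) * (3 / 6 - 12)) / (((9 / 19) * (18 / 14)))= -7878347435 / 245304126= -32.12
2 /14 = 1 /7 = 0.14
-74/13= -5.69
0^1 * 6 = 0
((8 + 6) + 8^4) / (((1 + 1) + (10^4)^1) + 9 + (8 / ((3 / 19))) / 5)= 61650 / 150317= 0.41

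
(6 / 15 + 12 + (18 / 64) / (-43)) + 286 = 2052947 / 6880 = 298.39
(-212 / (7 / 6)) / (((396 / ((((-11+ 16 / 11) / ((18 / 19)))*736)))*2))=1852880 / 1089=1701.45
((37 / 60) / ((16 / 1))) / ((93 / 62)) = 37 / 1440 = 0.03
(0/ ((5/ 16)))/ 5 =0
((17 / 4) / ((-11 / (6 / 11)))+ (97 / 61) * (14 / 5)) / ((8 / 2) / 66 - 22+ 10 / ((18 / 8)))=-0.24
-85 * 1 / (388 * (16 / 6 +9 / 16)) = -204 / 3007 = -0.07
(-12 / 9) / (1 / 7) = -28 / 3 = -9.33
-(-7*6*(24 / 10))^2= -254016 / 25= -10160.64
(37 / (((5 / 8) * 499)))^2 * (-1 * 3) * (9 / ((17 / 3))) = -7096896 / 105825425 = -0.07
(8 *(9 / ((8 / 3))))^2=729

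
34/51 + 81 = 245/3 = 81.67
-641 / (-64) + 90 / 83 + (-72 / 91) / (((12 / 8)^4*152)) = 917438251 / 82660032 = 11.10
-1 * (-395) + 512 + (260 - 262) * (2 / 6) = 2719 / 3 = 906.33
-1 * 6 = -6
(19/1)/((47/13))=247/47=5.26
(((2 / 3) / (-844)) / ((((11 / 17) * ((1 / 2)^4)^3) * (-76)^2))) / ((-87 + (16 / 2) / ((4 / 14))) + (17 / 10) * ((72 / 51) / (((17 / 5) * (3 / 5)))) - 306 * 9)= 36992 / 120154649043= 0.00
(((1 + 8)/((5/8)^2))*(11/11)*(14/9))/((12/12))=896/25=35.84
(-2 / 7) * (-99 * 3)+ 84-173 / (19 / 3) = 18825 / 133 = 141.54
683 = 683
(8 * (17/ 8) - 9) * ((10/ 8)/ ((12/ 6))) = 5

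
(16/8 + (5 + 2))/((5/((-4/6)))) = -6/5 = -1.20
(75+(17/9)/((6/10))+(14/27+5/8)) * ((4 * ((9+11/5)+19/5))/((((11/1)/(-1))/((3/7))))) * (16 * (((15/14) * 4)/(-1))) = 622800/49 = 12710.20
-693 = -693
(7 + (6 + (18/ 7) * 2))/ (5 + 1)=127/ 42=3.02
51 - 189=-138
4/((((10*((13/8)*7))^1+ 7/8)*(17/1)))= 32/15589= 0.00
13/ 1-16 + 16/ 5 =1/ 5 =0.20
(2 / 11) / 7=2 / 77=0.03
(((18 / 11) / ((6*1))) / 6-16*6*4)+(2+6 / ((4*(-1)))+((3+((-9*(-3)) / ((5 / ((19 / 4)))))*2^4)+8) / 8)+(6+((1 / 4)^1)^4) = -4572841 / 14080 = -324.78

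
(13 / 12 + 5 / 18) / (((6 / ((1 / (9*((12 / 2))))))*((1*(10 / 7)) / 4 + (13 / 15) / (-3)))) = 1715 / 27864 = 0.06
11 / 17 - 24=-397 / 17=-23.35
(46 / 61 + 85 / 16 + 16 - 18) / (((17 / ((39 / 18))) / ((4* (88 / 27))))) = 7007 / 1037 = 6.76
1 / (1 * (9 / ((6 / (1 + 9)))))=1 / 15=0.07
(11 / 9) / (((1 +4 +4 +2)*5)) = 1 / 45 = 0.02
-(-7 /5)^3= 343 /125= 2.74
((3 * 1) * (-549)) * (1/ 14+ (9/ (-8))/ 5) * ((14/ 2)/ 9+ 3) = 133773/ 140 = 955.52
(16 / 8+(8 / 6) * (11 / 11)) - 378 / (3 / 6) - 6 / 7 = -15824 / 21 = -753.52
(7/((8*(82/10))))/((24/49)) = 1715/7872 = 0.22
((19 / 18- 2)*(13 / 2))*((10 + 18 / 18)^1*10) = -12155 / 18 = -675.28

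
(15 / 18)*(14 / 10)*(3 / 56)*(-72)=-4.50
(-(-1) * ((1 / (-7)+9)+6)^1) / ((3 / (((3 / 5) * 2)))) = 208 / 35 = 5.94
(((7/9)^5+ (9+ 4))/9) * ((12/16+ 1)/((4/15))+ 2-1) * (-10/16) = -118647155/17006112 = -6.98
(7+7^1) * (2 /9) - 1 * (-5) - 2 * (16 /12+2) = 13 /9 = 1.44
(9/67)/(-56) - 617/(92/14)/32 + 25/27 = -37477009/18639936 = -2.01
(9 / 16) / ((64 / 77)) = 693 / 1024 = 0.68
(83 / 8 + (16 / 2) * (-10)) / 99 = -557 / 792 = -0.70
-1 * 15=-15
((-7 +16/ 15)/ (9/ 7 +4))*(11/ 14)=-979/ 1110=-0.88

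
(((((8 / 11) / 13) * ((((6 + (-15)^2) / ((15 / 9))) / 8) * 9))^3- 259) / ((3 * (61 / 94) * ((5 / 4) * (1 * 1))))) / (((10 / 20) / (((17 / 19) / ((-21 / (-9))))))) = 203003323456 / 1591451875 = 127.56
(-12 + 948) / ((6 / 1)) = 156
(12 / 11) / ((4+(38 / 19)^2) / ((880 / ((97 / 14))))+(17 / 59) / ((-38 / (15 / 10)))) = 941640 / 44551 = 21.14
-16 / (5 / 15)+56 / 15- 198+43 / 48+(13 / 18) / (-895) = -31107977 / 128880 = -241.37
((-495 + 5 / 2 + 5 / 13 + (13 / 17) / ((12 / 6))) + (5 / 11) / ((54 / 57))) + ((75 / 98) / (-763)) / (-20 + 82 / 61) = -914588462798729 / 1861745633748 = -491.25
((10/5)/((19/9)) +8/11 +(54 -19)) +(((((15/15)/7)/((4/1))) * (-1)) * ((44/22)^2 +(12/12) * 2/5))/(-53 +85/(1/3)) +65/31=3551896731/91613060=38.77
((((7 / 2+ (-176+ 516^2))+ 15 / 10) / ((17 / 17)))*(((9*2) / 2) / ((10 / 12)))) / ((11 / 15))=43105770 / 11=3918706.36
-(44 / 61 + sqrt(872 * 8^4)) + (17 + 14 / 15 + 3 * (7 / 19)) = 318446 / 17385 - 128 * sqrt(218) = -1871.58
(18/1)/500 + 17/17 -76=-18741/250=-74.96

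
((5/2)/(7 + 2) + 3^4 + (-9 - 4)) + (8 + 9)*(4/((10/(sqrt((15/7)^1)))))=34*sqrt(105)/35 + 1229/18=78.23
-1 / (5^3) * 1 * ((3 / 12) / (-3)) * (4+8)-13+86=9126 / 125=73.01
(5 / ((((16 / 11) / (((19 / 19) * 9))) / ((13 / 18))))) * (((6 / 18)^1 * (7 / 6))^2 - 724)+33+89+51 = -165893141 / 10368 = -16000.50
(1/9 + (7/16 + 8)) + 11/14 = 9409/1008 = 9.33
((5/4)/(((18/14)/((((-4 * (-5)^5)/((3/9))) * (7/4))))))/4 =765625/48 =15950.52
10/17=0.59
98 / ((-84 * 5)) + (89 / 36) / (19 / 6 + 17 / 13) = 557 / 1745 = 0.32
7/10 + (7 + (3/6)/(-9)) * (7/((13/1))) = 2597/585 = 4.44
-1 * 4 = -4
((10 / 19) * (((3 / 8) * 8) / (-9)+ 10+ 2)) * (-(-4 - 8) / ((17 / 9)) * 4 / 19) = 50400 / 6137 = 8.21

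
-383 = -383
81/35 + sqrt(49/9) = 488/105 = 4.65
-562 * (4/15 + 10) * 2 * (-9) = 103857.60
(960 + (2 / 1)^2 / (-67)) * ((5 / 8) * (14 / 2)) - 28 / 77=6189879 / 1474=4199.38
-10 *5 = -50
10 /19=0.53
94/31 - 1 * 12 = -278/31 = -8.97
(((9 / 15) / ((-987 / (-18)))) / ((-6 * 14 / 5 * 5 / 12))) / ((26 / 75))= -135 / 29939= -0.00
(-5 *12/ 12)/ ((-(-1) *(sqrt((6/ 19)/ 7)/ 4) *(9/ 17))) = -170 *sqrt(798)/ 27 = -177.86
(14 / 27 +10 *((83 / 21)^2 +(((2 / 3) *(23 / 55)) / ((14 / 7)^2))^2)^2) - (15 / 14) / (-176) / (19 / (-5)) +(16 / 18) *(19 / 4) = 2446.51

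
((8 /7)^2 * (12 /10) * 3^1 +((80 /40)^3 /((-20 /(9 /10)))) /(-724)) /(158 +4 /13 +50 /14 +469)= 54218853 /7273847000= 0.01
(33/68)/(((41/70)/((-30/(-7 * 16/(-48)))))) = -7425/697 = -10.65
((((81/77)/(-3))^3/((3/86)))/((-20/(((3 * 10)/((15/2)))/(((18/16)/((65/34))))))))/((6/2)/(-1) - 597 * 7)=-543348/5409459517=-0.00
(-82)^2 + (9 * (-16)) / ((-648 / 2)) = 60520 / 9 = 6724.44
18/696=3/116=0.03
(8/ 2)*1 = 4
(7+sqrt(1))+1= 9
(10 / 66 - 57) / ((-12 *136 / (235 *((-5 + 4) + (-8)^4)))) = 50147825 / 1496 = 33521.27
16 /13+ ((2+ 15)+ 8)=341 /13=26.23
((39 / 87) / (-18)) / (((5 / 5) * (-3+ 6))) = -13 / 1566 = -0.01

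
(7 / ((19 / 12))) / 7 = 12 / 19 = 0.63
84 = 84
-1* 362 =-362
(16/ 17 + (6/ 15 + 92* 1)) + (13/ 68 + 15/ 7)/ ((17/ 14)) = 275311/ 2890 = 95.26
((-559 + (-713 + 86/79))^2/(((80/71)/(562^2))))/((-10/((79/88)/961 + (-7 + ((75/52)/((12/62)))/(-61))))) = 3373649022650606331613913/10463414704600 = 322423330996.09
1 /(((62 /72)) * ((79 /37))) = 1332 /2449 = 0.54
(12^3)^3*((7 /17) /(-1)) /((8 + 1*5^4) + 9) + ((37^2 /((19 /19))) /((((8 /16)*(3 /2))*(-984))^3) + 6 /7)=-16937332645443969445 /5117994614376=-3309368.99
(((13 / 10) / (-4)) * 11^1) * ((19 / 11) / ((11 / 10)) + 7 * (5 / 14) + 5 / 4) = -6695 / 352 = -19.02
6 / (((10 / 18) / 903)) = 48762 / 5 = 9752.40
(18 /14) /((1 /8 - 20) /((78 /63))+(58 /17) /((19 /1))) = -604656 /7465031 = -0.08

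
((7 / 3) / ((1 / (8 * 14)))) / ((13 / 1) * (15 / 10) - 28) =-30.75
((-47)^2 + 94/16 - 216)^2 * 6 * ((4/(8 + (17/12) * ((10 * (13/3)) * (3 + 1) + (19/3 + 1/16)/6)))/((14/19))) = 3148327141272/6170549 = 510218.32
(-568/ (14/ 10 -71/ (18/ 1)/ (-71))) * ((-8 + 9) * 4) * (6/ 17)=-550.91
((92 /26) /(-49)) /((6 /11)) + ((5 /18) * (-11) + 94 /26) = 377 /882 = 0.43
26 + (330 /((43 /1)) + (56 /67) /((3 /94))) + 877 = 936.86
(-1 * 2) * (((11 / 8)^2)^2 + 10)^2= -3091471201 / 8388608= -368.53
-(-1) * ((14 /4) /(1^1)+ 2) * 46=253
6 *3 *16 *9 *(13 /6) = 5616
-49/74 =-0.66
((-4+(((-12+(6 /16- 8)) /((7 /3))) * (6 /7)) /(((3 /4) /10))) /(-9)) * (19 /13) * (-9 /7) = -93214 /4459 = -20.90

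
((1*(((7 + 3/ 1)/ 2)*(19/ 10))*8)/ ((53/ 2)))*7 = 1064/ 53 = 20.08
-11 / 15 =-0.73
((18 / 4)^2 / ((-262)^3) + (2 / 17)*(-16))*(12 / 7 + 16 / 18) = -94383909001 / 19261643688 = -4.90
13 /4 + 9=12.25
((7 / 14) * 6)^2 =9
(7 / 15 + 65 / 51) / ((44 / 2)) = 74 / 935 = 0.08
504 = 504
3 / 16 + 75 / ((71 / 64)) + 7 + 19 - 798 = -799979 / 1136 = -704.21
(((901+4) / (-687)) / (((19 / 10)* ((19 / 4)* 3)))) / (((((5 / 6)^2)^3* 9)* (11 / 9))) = -7506432 / 568349375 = -0.01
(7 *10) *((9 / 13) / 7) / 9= 10 / 13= 0.77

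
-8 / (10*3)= -4 / 15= -0.27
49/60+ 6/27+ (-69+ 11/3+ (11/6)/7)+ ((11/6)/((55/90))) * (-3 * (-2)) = -46.03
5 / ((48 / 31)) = 155 / 48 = 3.23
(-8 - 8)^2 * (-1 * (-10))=2560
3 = 3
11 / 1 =11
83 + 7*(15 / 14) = 181 / 2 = 90.50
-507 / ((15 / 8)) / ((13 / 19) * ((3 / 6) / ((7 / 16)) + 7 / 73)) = -1009736 / 3165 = -319.03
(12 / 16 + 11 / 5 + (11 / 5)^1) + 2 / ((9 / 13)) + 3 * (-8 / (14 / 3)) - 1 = 2389 / 1260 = 1.90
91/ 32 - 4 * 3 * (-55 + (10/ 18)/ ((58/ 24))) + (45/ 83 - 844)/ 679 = 4922431581/ 7471328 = 658.84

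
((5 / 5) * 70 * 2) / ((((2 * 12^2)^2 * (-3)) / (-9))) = 35 / 6912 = 0.01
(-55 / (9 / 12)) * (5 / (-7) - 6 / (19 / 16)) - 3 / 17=2867383 / 6783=422.73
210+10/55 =210.18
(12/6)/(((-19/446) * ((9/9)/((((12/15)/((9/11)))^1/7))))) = -39248/5985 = -6.56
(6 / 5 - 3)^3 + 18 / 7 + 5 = 1522 / 875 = 1.74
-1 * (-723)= 723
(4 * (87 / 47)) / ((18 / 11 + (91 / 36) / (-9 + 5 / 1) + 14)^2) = 873151488 / 26548903583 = 0.03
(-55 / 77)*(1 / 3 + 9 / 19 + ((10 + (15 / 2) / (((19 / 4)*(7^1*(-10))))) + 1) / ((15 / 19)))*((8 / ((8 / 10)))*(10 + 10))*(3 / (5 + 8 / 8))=-2935000 / 2793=-1050.84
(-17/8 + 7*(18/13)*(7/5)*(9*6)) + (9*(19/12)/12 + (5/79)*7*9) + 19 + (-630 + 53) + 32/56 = 102578249/575120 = 178.36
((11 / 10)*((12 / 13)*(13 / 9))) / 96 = 11 / 720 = 0.02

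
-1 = -1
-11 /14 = -0.79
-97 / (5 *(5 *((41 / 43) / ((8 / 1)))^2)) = -11478592 / 42025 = -273.14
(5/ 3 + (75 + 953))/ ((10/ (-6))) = -3089/ 5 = -617.80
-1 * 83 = -83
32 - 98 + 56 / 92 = -1504 / 23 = -65.39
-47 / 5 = -9.40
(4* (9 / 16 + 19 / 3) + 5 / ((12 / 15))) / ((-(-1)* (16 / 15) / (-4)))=-126.88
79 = 79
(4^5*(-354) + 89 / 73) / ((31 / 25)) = -661552975 / 2263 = -292334.50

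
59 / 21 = 2.81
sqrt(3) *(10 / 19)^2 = 100 *sqrt(3) / 361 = 0.48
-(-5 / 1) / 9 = 5 / 9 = 0.56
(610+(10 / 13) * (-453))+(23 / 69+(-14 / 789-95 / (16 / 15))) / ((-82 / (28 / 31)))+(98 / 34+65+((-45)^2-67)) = 1352431218189 / 590994664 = 2288.40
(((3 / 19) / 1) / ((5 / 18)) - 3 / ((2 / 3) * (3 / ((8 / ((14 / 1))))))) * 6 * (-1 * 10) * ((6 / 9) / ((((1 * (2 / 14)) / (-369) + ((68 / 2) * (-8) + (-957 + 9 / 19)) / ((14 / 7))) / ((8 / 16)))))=-70848 / 7536553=-0.01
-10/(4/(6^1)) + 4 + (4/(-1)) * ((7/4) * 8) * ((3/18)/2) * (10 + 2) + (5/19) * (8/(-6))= -3839/57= -67.35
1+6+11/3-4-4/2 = 14/3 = 4.67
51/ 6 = 17/ 2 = 8.50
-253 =-253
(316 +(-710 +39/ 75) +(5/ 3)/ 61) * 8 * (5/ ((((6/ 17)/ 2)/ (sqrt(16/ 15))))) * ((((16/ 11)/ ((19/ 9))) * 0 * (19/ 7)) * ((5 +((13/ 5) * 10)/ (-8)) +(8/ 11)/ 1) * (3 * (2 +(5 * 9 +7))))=0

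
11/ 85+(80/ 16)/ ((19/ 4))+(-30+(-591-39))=-658.82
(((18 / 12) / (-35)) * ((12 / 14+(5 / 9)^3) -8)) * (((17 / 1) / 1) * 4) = 20.32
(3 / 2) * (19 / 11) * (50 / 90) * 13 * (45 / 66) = 6175 / 484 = 12.76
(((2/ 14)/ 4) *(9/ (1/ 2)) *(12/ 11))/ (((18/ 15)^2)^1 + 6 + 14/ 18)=12150/ 142373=0.09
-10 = -10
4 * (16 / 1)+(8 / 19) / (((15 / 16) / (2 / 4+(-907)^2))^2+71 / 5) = 1662724210183695296 / 25968034633900679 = 64.03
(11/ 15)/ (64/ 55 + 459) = 121/ 75927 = 0.00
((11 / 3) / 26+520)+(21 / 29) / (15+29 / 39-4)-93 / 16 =2131624709 / 4143984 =514.39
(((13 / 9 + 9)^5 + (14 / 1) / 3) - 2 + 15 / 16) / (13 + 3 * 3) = 117428048743 / 20785248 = 5649.59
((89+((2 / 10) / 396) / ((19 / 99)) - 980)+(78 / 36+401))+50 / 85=-9442759 / 19380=-487.24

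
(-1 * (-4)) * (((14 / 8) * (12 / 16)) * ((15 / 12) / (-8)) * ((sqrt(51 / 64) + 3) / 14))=-0.23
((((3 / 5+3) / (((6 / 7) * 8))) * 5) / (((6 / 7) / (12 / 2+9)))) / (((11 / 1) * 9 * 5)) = 49 / 528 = 0.09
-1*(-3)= 3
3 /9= 1 /3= 0.33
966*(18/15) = 5796/5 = 1159.20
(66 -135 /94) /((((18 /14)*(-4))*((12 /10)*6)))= -70805 /40608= -1.74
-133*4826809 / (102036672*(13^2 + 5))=-641965597 / 17754380928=-0.04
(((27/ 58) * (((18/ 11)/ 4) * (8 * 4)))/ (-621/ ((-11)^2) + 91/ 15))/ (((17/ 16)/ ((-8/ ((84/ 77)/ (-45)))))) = 52925400/ 26129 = 2025.54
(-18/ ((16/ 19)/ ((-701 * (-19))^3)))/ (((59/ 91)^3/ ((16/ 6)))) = -101487811963596322173/ 205379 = -494148924493722.93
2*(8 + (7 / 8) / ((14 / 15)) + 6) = 239 / 8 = 29.88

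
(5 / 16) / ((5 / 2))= 1 / 8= 0.12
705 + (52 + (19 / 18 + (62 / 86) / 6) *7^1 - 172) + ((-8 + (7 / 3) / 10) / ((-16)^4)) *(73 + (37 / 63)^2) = 99526210235693 / 167772487680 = 593.22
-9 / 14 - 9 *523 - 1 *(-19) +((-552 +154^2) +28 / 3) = 776357 / 42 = 18484.69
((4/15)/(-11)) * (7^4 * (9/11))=-28812/605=-47.62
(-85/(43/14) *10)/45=-2380/387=-6.15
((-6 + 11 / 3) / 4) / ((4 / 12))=-7 / 4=-1.75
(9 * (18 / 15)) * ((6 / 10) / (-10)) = -81 / 125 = -0.65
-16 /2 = -8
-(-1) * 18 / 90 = 1 / 5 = 0.20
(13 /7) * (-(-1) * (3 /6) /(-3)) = -13 /42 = -0.31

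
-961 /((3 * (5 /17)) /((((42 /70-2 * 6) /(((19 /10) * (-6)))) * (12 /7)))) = -65348 /35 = -1867.09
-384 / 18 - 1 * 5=-79 / 3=-26.33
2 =2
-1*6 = -6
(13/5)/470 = 13/2350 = 0.01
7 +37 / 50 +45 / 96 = 6567 / 800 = 8.21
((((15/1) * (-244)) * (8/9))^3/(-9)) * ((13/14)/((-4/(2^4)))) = -24172568576000/1701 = -14210798692.53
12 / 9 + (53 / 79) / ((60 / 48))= 2216 / 1185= 1.87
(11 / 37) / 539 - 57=-103340 / 1813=-57.00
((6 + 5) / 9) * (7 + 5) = 44 / 3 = 14.67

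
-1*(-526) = 526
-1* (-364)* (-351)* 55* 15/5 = -21081060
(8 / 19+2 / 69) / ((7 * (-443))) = -0.00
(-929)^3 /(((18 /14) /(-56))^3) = 48295352809349632 /729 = 66248769285801.96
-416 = -416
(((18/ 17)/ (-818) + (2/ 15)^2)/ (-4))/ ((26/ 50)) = -0.01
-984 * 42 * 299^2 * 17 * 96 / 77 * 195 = -167974551912960 / 11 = -15270413810269.09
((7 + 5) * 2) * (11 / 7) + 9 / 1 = 327 / 7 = 46.71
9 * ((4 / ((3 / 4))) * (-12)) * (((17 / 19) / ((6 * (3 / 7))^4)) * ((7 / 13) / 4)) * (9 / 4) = -285719 / 80028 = -3.57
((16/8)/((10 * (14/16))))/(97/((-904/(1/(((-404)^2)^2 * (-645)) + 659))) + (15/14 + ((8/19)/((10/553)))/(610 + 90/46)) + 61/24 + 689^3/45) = 19938700387292490547200/634039113146832479091281931541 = 0.00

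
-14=-14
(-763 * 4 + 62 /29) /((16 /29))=-44223 /8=-5527.88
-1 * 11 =-11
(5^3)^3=1953125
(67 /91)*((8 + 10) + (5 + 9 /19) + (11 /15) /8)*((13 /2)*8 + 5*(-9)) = 121.45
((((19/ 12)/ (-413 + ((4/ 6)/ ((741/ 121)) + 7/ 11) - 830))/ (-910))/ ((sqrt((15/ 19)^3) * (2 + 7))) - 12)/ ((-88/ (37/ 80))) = 111/ 1760 - 253783 * sqrt(285)/ 3674384501760000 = 0.06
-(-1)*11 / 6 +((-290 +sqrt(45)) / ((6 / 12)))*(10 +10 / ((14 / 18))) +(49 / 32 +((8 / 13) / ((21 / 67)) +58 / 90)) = -248061911 / 18720 +960*sqrt(5) / 7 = -12944.51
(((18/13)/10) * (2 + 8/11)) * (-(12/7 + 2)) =-108/77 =-1.40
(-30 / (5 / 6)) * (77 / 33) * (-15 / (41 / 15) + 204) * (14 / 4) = -2392866 / 41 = -58362.59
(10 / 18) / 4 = 0.14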